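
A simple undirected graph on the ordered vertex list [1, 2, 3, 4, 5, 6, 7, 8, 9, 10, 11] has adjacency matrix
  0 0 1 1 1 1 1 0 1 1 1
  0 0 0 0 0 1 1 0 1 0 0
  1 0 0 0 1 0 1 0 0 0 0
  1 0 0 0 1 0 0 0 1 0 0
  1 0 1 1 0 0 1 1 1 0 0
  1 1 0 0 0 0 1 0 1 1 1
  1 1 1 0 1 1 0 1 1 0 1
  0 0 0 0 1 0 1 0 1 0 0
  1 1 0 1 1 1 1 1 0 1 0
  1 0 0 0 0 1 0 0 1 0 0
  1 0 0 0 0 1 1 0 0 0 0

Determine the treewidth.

A width-3 tree decomposition is:
Bags: B1 = {1, 5, 7, 9}  B2 = {1, 6, 7, 9}  B3 = {1, 6, 9, 10}  B4 = {1, 6, 7, 11}  B5 = {5, 7, 8, 9}  B6 = {1, 3, 5, 7}  B7 = {2, 6, 7, 9}  B8 = {1, 4, 5, 9}
Tree: B1–B2, B2–B3, B2–B4, B1–B5, B1–B6, B2–B7, B1–B8
Each bag holds 4 vertices, so the decomposition has width 3, which upper-bounds the treewidth. On the other hand G contains the 4-clique {5, 7, 8, 9}. A clique must lie in a single bag of any decomposition, so no decomposition can have width below 3. The upper and lower bounds meet at 3, so that is the treewidth.

3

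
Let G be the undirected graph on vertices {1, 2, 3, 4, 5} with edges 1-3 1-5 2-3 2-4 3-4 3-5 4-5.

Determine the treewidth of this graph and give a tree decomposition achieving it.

Each bag holds 3 vertices, so the decomposition has width 2, which upper-bounds the treewidth. For the lower bound, the 3 vertices {1, 3, 5} are pairwise adjacent, and any tree decomposition puts a clique entirely inside one bag — forcing width ≥ 2. Combining the bounds, tw(G) = 2.

Treewidth 2.
One optimal decomposition is:
Bags: B1 = {3, 4, 5}  B2 = {2, 3, 4}  B3 = {1, 3, 5}
Tree: B1–B2, B1–B3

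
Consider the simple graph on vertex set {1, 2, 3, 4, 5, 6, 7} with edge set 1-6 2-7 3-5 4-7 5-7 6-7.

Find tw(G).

1

A width-1 tree decomposition is:
Bags: B1 = {6, 7}  B2 = {5, 7}  B3 = {4, 7}  B4 = {2, 7}  B5 = {1, 6}  B6 = {3, 5}
Tree: B1–B2, B2–B3, B1–B4, B1–B5, B2–B6
Each bag holds 2 vertices, so the decomposition has width 1, which upper-bounds the treewidth. Since G has at least one edge (e.g. 6–7), it is not an edgeless graph, so tw(G) ≥ 1. Therefore the treewidth is 1.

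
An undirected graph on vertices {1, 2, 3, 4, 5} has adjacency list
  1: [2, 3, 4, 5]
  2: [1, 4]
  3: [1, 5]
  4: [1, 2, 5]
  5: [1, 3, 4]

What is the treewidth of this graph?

A width-2 tree decomposition is:
Bags: B1 = {1, 4, 5}  B2 = {1, 2, 4}  B3 = {1, 3, 5}
Tree: B1–B2, B1–B3
Each bag holds 3 vertices, so the decomposition has width 2, which upper-bounds the treewidth. Conversely, {1, 3, 5} is a clique of size 3, and the vertices of any clique must share a bag in every tree decomposition; so some bag has ≥ 3 vertices and tw(G) ≥ 2. Therefore the treewidth is 2.

2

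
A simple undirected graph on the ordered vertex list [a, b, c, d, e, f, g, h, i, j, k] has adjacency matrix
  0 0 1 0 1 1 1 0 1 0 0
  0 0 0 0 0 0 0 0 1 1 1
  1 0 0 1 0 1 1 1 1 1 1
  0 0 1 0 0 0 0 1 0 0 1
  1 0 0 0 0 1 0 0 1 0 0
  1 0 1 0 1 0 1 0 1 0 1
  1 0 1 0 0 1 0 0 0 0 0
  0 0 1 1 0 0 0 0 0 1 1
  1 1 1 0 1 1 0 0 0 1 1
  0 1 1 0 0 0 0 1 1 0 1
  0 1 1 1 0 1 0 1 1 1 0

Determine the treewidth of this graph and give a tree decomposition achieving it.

The largest bag has 4 vertices, giving width 3; this decomposition certifies tw(G) ≤ 3. On the other hand G contains the 4-clique {a, e, f, i}. A clique must lie in a single bag of any decomposition, so no decomposition can have width below 3. Therefore the treewidth is 3.

Treewidth 3.
Bags: B1 = {c, i, j, k}  B2 = {c, h, j, k}  B3 = {c, d, h, k}  B4 = {c, f, i, k}  B5 = {a, c, f, i}  B6 = {b, i, j, k}  B7 = {a, e, f, i}  B8 = {a, c, f, g}
Tree: B1–B2, B2–B3, B1–B4, B4–B5, B1–B6, B5–B7, B5–B8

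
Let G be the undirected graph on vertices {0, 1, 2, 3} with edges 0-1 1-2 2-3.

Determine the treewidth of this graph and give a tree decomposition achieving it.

Each bag holds 2 vertices, so the decomposition has width 1, which upper-bounds the treewidth. G has an edge, so its treewidth is at least 1. Therefore the treewidth is 1.

Treewidth 1.
One such decomposition:
Bags: B1 = {2, 3}  B2 = {1, 2}  B3 = {0, 1}
Tree: B1–B2, B2–B3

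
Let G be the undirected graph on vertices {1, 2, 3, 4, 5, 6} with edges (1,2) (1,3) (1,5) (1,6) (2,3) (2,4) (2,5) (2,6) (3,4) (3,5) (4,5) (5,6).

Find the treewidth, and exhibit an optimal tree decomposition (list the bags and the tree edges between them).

Every bag has size at most 4, so the width is 4 − 1 = 3 and tw(G) ≤ 3. On the other hand G contains the 4-clique {1, 2, 3, 5}. A clique must lie in a single bag of any decomposition, so no decomposition can have width below 3. Hence tw(G) = 3 exactly.

Treewidth 3.
Bags: B1 = {1, 2, 3, 5}  B2 = {2, 3, 4, 5}  B3 = {1, 2, 5, 6}
Tree: B1–B2, B1–B3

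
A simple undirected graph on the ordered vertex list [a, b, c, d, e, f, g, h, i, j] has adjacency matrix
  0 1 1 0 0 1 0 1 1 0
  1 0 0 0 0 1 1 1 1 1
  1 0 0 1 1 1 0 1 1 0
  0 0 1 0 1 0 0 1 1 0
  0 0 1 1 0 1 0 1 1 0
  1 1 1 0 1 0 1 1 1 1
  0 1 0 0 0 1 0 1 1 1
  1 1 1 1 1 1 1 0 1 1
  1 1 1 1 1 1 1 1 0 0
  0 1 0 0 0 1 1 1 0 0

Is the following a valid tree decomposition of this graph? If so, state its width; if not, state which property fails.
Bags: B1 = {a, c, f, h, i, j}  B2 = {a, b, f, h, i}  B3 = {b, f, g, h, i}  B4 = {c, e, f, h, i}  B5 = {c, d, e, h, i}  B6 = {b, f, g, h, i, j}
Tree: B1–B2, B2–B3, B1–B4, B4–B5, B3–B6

No — bags containing vertex j are not connected in the tree.

A tree decomposition must satisfy three properties: every vertex lies in some bag; for every edge, both endpoints lie together in some bag; and for every vertex, the bags containing it form a connected subtree. Here bags containing vertex j are not connected in the tree, so the decomposition is invalid.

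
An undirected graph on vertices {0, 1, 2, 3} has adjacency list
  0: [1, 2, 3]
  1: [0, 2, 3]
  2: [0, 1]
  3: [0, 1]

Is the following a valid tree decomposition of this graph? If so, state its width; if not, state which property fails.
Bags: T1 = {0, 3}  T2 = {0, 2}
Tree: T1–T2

A tree decomposition must satisfy three properties: every vertex lies in some bag; for every edge, both endpoints lie together in some bag; and for every vertex, the bags containing it form a connected subtree. Here vertex 1 appears in no bag, so the decomposition is invalid.

No — vertex 1 appears in no bag.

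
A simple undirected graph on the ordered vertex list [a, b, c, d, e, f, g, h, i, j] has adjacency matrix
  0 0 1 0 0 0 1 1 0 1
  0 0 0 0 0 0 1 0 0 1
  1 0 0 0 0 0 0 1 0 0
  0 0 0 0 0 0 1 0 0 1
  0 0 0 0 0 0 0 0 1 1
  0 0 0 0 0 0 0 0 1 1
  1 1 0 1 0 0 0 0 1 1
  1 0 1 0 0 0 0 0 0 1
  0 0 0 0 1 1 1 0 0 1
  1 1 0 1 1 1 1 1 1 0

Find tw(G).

2

A width-2 tree decomposition is:
Bags: B1 = {d, g, j}  B2 = {g, i, j}  B3 = {a, g, j}  B4 = {a, h, j}  B5 = {a, c, h}  B6 = {e, i, j}  B7 = {f, i, j}  B8 = {b, g, j}
Tree: B1–B2, B1–B3, B3–B4, B4–B5, B2–B6, B6–B7, B2–B8
The largest bag has 3 vertices, giving width 2; this decomposition certifies tw(G) ≤ 2. On the other hand G contains the 3-clique {d, g, j}. A clique must lie in a single bag of any decomposition, so no decomposition can have width below 2. Therefore the treewidth is 2.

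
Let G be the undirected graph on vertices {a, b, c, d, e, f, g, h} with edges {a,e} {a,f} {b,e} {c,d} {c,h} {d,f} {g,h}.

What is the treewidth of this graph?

1

A width-1 tree decomposition is:
Bags: B1 = {g, h}  B2 = {c, h}  B3 = {c, d}  B4 = {d, f}  B5 = {a, f}  B6 = {a, e}  B7 = {b, e}
Tree: B1–B2, B2–B3, B3–B4, B4–B5, B5–B6, B6–B7
Every bag has size at most 2, so the width is 2 − 1 = 1 and tw(G) ≤ 1. Any graph with an edge has treewidth ≥ 1, and G has the edge g–h. The upper and lower bounds meet at 1, so that is the treewidth.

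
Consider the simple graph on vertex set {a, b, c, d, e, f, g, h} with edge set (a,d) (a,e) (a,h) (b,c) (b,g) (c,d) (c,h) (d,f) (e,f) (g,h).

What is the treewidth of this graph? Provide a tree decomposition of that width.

Every bag has size at most 3, so the width is 3 − 1 = 2 and tw(G) ≤ 2. For the lower bound, G contains the cycle b–g–h–c–b, so G is not a forest; only forests have treewidth ≤ 1, hence tw(G) ≥ 2. Combining the bounds, tw(G) = 2.

Treewidth 2.
One such decomposition:
Bags: B1 = {b, c, g}  B2 = {c, g, h}  B3 = {c, d, h}  B4 = {a, d, h}  B5 = {a, d, f}  B6 = {a, e, f}
Tree: B1–B2, B2–B3, B3–B4, B4–B5, B5–B6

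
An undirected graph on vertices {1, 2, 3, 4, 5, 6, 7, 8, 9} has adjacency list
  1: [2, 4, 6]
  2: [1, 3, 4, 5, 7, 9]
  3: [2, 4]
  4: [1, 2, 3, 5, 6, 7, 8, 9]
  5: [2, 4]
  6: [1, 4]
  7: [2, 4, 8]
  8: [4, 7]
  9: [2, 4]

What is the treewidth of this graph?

2

A width-2 tree decomposition is:
Bags: B1 = {1, 4, 6}  B2 = {1, 2, 4}  B3 = {2, 4, 9}  B4 = {2, 4, 5}  B5 = {2, 4, 7}  B6 = {4, 7, 8}  B7 = {2, 3, 4}
Tree: B1–B2, B2–B3, B3–B4, B3–B5, B5–B6, B4–B7
Each bag holds 3 vertices, so the decomposition has width 2, which upper-bounds the treewidth. Conversely, {4, 7, 8} is a clique of size 3, and the vertices of any clique must share a bag in every tree decomposition; so some bag has ≥ 3 vertices and tw(G) ≥ 2. The upper and lower bounds meet at 2, so that is the treewidth.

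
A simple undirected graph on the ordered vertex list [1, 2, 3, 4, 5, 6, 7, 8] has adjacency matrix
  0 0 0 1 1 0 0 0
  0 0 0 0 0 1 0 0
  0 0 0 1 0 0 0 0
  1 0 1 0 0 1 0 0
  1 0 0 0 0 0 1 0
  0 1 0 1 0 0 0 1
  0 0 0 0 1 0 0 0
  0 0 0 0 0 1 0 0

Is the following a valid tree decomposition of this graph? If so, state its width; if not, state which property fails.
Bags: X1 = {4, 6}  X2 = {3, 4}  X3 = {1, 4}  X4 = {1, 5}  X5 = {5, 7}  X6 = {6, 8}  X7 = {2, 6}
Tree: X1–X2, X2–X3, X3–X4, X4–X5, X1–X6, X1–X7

Vertex coverage: the bags together contain {1, 2, 3, 4, 5, 6, 7, 8}, the full vertex set. Edge coverage: each edge of G has both endpoints in at least one bag. Running intersection: for every vertex, the bags containing it form a connected subtree. All three properties hold, so this is a valid tree decomposition of width max|bag| − 1 = 1, and hence tw(G) ≤ 1.

Yes; width 1.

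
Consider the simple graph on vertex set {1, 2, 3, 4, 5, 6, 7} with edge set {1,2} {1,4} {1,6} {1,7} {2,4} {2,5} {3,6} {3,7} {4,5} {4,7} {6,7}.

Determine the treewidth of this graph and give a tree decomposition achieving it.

Treewidth 2.
One optimal decomposition is:
Bags: B1 = {1, 2, 4}  B2 = {1, 4, 7}  B3 = {1, 6, 7}  B4 = {3, 6, 7}  B5 = {2, 4, 5}
Tree: B1–B2, B2–B3, B3–B4, B1–B5

The largest bag has 3 vertices, giving width 2; this decomposition certifies tw(G) ≤ 2. On the other hand G contains the 3-clique {1, 2, 4}. A clique must lie in a single bag of any decomposition, so no decomposition can have width below 2. Combining the bounds, tw(G) = 2.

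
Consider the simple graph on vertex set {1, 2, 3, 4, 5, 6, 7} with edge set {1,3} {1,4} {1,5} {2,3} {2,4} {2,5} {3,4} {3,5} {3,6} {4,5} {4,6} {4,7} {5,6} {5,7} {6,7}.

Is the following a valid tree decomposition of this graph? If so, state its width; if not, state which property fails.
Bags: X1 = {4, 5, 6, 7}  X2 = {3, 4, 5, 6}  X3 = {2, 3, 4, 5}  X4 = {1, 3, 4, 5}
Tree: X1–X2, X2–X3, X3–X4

Yes; width 3.

Checking the three conditions: (i) the bags cover all of {1, 2, 3, 4, 5, 6, 7}; (ii) for each edge, some bag contains both endpoints; (iii) the bags containing any fixed vertex form a subtree. All hold, so the decomposition is valid with width 4 − 1 = 3.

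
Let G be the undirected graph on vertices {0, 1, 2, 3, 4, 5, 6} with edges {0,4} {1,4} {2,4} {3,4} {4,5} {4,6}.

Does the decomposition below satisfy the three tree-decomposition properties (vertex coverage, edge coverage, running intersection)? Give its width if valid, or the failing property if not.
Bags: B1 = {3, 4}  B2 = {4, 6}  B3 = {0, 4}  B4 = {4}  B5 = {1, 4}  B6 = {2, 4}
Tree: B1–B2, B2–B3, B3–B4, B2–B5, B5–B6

A tree decomposition must satisfy three properties: every vertex lies in some bag; for every edge, both endpoints lie together in some bag; and for every vertex, the bags containing it form a connected subtree. Here vertex 5 appears in no bag, so the decomposition is invalid.

No — vertex 5 appears in no bag.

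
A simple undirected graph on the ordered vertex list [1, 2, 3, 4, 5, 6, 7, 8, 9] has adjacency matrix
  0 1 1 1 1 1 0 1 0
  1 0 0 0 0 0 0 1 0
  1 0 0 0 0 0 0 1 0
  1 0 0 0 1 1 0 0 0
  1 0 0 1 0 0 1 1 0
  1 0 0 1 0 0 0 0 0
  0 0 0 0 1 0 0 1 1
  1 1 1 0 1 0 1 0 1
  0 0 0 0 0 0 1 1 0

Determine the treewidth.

A width-2 tree decomposition is:
Bags: B1 = {5, 7, 8}  B2 = {7, 8, 9}  B3 = {1, 5, 8}  B4 = {1, 2, 8}  B5 = {1, 4, 5}  B6 = {1, 3, 8}  B7 = {1, 4, 6}
Tree: B1–B2, B1–B3, B3–B4, B3–B5, B3–B6, B5–B7
Every bag has size at most 3, so the width is 3 − 1 = 2 and tw(G) ≤ 2. On the other hand G contains the 3-clique {1, 2, 8}. A clique must lie in a single bag of any decomposition, so no decomposition can have width below 2. Combining the bounds, tw(G) = 2.

2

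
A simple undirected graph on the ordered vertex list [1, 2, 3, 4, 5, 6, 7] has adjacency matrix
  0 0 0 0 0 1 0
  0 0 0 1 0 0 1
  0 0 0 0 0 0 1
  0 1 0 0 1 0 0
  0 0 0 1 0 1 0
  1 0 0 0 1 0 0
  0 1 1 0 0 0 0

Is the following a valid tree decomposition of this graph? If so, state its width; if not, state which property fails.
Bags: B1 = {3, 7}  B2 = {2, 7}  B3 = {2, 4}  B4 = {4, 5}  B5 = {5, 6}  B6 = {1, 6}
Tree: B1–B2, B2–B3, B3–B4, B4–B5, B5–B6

Vertex coverage: the bags together contain {1, 2, 3, 4, 5, 6, 7}, the full vertex set. Edge coverage: each edge of G has both endpoints in at least one bag. Running intersection: for every vertex, the bags containing it form a connected subtree. All three properties hold, so this is a valid tree decomposition of width max|bag| − 1 = 1, and hence tw(G) ≤ 1.

Yes; width 1.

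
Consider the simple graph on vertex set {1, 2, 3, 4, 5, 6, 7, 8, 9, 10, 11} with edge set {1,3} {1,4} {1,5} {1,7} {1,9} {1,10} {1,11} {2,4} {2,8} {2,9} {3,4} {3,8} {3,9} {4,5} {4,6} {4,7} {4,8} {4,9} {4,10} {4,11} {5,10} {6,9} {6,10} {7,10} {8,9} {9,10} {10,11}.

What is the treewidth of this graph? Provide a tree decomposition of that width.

Treewidth 3.
One such decomposition:
Bags: B1 = {1, 4, 9, 10}  B2 = {1, 3, 4, 9}  B3 = {3, 4, 8, 9}  B4 = {2, 4, 8, 9}  B5 = {4, 6, 9, 10}  B6 = {1, 4, 10, 11}  B7 = {1, 4, 7, 10}  B8 = {1, 4, 5, 10}
Tree: B1–B2, B2–B3, B3–B4, B1–B5, B1–B6, B1–B7, B7–B8

Each bag holds 4 vertices, so the decomposition has width 3, which upper-bounds the treewidth. For the lower bound, the 4 vertices {2, 4, 8, 9} are pairwise adjacent, and any tree decomposition puts a clique entirely inside one bag — forcing width ≥ 3. The upper and lower bounds meet at 3, so that is the treewidth.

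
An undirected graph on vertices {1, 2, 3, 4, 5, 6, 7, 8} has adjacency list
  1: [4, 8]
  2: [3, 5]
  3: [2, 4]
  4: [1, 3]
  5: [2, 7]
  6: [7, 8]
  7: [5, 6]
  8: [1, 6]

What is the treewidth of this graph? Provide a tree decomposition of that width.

Treewidth 2.
Bags: B1 = {1, 3, 4}  B2 = {1, 2, 3}  B3 = {1, 2, 5}  B4 = {1, 5, 7}  B5 = {1, 6, 7}  B6 = {1, 6, 8}
Tree: B1–B2, B2–B3, B3–B4, B4–B5, B5–B6

Every bag has size at most 3, so the width is 3 − 1 = 2 and tw(G) ≤ 2. For the lower bound, G contains the cycle 1–4–3–2–5–7–6–8–1, so G is not a forest; only forests have treewidth ≤ 1, hence tw(G) ≥ 2. Therefore the treewidth is 2.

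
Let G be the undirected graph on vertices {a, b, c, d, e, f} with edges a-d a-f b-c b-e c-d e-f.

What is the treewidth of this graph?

A width-2 tree decomposition is:
Bags: B1 = {b, c, d}  B2 = {a, b, d}  B3 = {a, b, f}  B4 = {b, e, f}
Tree: B1–B2, B2–B3, B3–B4
The largest bag has 3 vertices, giving width 2; this decomposition certifies tw(G) ≤ 2. Since b–c–d–a–f–e–b is a cycle in G, G is not acyclic. Forests are exactly the graphs of treewidth ≤ 1, so tw(G) ≥ 2. The upper and lower bounds meet at 2, so that is the treewidth.

2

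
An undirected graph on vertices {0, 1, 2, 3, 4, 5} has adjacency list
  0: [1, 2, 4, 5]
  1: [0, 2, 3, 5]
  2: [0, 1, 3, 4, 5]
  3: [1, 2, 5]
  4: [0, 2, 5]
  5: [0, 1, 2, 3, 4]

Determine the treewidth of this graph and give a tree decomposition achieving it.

Treewidth 3.
One optimal decomposition is:
Bags: B1 = {0, 1, 2, 5}  B2 = {1, 2, 3, 5}  B3 = {0, 2, 4, 5}
Tree: B1–B2, B1–B3

The largest bag has 4 vertices, giving width 3; this decomposition certifies tw(G) ≤ 3. On the other hand G contains the 4-clique {0, 1, 2, 5}. A clique must lie in a single bag of any decomposition, so no decomposition can have width below 3. Combining the bounds, tw(G) = 3.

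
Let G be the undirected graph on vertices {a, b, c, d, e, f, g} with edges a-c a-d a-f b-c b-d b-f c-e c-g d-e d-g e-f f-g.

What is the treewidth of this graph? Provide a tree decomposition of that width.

Treewidth 3.
One such decomposition:
Bags: B1 = {c, d, f, g}  B2 = {a, c, d, f}  B3 = {c, d, e, f}  B4 = {b, c, d, f}
Tree: B1–B2, B2–B3, B3–B4

The largest bag has 4 vertices, giving width 3; this decomposition certifies tw(G) ≤ 3. For the lower bound: the 4 vertex sets {d,g}, {a,c}, {f}, {e} are disjoint, each induces a connected subgraph, and every pair is joined by at least one edge of G. Contracting each set to a single vertex therefore yields K_{4} as a minor, and since treewidth is minor-monotone, tw(G) ≥ tw(K_{4}) = 3. The upper and lower bounds meet at 3, so that is the treewidth.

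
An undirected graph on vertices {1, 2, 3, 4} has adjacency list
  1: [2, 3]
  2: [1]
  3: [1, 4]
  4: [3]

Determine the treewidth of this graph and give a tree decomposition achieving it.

Treewidth 1.
One such decomposition:
Bags: B1 = {1, 2}  B2 = {1, 3}  B3 = {3, 4}
Tree: B1–B2, B2–B3

Every bag has size at most 2, so the width is 2 − 1 = 1 and tw(G) ≤ 1. G has an edge, so its treewidth is at least 1. Combining the bounds, tw(G) = 1.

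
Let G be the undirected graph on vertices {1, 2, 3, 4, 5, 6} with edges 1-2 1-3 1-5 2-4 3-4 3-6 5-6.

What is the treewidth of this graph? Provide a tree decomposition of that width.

Treewidth 2.
One such decomposition:
Bags: B1 = {1, 2, 4}  B2 = {1, 3, 4}  B3 = {1, 3, 5}  B4 = {3, 5, 6}
Tree: B1–B2, B2–B3, B3–B4

Each bag holds 3 vertices, so the decomposition has width 2, which upper-bounds the treewidth. The edges 2–4–3–1–2 form a cycle, so G is not a tree and its treewidth is at least 2. Therefore the treewidth is 2.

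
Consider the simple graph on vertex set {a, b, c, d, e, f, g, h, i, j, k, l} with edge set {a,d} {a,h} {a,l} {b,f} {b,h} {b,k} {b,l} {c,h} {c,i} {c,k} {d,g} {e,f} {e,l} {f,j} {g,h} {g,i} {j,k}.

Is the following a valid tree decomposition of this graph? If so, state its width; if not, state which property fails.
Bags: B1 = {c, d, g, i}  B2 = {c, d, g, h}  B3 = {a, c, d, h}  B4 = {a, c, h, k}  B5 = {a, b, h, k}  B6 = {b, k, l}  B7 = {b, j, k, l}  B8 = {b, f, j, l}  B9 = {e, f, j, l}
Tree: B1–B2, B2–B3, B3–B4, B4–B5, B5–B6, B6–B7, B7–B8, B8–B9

A tree decomposition must satisfy three properties: every vertex lies in some bag; for every edge, both endpoints lie together in some bag; and for every vertex, the bags containing it form a connected subtree. Here edge (a,l) lies in no bag, so the decomposition is invalid.

No — edge (a,l) lies in no bag.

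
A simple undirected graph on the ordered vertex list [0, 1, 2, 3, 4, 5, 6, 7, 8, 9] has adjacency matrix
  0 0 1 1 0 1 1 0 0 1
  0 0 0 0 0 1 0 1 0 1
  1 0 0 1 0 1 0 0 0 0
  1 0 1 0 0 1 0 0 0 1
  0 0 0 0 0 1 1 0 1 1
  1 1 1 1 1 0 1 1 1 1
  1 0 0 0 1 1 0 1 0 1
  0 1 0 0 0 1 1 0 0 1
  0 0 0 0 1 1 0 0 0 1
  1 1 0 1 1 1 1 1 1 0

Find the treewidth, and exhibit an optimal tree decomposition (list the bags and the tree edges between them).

The largest bag has 4 vertices, giving width 3; this decomposition certifies tw(G) ≤ 3. For the lower bound, the 4 vertices {4, 5, 8, 9} are pairwise adjacent, and any tree decomposition puts a clique entirely inside one bag — forcing width ≥ 3. Hence tw(G) = 3 exactly.

Treewidth 3.
One such decomposition:
Bags: B1 = {4, 5, 6, 9}  B2 = {5, 6, 7, 9}  B3 = {1, 5, 7, 9}  B4 = {4, 5, 8, 9}  B5 = {0, 5, 6, 9}  B6 = {0, 3, 5, 9}  B7 = {0, 2, 3, 5}
Tree: B1–B2, B2–B3, B1–B4, B1–B5, B5–B6, B6–B7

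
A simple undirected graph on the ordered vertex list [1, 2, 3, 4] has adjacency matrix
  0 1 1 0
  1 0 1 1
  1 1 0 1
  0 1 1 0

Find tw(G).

2

A width-2 tree decomposition is:
Bags: B1 = {1, 2, 3}  B2 = {2, 3, 4}
Tree: B1–B2
The largest bag has 3 vertices, giving width 2; this decomposition certifies tw(G) ≤ 2. For the lower bound, the 3 vertices {1, 2, 3} are pairwise adjacent, and any tree decomposition puts a clique entirely inside one bag — forcing width ≥ 2. Hence tw(G) = 2 exactly.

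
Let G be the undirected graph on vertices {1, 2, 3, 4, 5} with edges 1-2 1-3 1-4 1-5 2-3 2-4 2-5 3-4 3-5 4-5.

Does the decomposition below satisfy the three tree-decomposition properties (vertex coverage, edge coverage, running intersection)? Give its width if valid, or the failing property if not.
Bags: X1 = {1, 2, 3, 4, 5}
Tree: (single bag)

Yes; width 4.

Every vertex of G appears in some bag (union = {1, 2, 3, 4, 5}); every edge is covered by a bag; and for each vertex v the set of bags containing v is connected in the bag tree. The decomposition is therefore valid. The largest bag has 5 vertices, so the width is 4.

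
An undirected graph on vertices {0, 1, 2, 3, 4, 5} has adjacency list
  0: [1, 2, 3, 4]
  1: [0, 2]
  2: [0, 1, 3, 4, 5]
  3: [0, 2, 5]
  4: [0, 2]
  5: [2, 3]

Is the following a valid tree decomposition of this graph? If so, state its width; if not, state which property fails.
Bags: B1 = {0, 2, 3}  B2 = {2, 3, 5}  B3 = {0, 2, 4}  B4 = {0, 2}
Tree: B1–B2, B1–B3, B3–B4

A tree decomposition must satisfy three properties: every vertex lies in some bag; for every edge, both endpoints lie together in some bag; and for every vertex, the bags containing it form a connected subtree. Here vertex 1 appears in no bag, so the decomposition is invalid.

No — vertex 1 appears in no bag.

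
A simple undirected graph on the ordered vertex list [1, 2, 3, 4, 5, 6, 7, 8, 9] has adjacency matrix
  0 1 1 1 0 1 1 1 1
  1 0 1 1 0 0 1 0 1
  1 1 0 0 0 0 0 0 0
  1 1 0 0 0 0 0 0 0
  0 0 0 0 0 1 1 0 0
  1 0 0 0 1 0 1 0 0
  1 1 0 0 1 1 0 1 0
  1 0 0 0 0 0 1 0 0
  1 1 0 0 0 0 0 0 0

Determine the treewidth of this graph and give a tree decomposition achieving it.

Every bag has size at most 3, so the width is 3 − 1 = 2 and tw(G) ≤ 2. Conversely, {1, 7, 8} is a clique of size 3, and the vertices of any clique must share a bag in every tree decomposition; so some bag has ≥ 3 vertices and tw(G) ≥ 2. Hence tw(G) = 2 exactly.

Treewidth 2.
One optimal decomposition is:
Bags: B1 = {1, 2, 7}  B2 = {1, 2, 3}  B3 = {1, 6, 7}  B4 = {1, 2, 4}  B5 = {1, 2, 9}  B6 = {1, 7, 8}  B7 = {5, 6, 7}
Tree: B1–B2, B1–B3, B2–B4, B4–B5, B3–B6, B3–B7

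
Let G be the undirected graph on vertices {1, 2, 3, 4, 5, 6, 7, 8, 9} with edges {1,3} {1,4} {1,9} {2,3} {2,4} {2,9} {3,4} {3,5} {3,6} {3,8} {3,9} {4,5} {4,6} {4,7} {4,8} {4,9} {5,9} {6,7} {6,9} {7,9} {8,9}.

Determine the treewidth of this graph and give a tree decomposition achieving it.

The largest bag has 4 vertices, giving width 3; this decomposition certifies tw(G) ≤ 3. For the lower bound, the 4 vertices {1, 3, 4, 9} are pairwise adjacent, and any tree decomposition puts a clique entirely inside one bag — forcing width ≥ 3. The upper and lower bounds meet at 3, so that is the treewidth.

Treewidth 3.
One such decomposition:
Bags: B1 = {3, 4, 6, 9}  B2 = {3, 4, 5, 9}  B3 = {4, 6, 7, 9}  B4 = {1, 3, 4, 9}  B5 = {3, 4, 8, 9}  B6 = {2, 3, 4, 9}
Tree: B1–B2, B1–B3, B1–B4, B2–B5, B1–B6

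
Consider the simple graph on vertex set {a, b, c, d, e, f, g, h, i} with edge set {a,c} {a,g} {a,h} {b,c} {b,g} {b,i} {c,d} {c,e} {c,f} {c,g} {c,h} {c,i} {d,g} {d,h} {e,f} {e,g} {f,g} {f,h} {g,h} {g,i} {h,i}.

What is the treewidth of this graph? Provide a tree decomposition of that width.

Treewidth 3.
One such decomposition:
Bags: B1 = {c, g, h, i}  B2 = {c, f, g, h}  B3 = {a, c, g, h}  B4 = {b, c, g, i}  B5 = {c, e, f, g}  B6 = {c, d, g, h}
Tree: B1–B2, B2–B3, B1–B4, B2–B5, B2–B6

Every bag has size at most 4, so the width is 4 − 1 = 3 and tw(G) ≤ 3. Conversely, {c, e, f, g} is a clique of size 4, and the vertices of any clique must share a bag in every tree decomposition; so some bag has ≥ 4 vertices and tw(G) ≥ 3. Combining the bounds, tw(G) = 3.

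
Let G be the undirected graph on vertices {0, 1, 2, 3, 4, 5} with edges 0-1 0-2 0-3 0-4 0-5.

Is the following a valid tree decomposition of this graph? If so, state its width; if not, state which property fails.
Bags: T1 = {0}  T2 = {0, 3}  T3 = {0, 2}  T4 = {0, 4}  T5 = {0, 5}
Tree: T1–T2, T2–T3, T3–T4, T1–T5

A tree decomposition must satisfy three properties: every vertex lies in some bag; for every edge, both endpoints lie together in some bag; and for every vertex, the bags containing it form a connected subtree. Here vertex 1 appears in no bag, so the decomposition is invalid.

No — vertex 1 appears in no bag.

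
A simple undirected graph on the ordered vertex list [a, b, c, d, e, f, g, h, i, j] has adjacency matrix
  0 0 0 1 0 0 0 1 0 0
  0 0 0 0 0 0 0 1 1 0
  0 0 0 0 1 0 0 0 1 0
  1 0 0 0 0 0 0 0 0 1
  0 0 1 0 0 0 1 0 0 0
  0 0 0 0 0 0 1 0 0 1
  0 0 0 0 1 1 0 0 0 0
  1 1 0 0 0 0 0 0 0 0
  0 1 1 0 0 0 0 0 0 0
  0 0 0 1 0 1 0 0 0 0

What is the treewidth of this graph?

A width-2 tree decomposition is:
Bags: B1 = {e, f, g}  B2 = {e, f, j}  B3 = {d, e, j}  B4 = {a, d, e}  B5 = {a, e, h}  B6 = {b, e, h}  B7 = {b, e, i}  B8 = {c, e, i}
Tree: B1–B2, B2–B3, B3–B4, B4–B5, B5–B6, B6–B7, B7–B8
The largest bag has 3 vertices, giving width 2; this decomposition certifies tw(G) ≤ 2. Since e–g–f–j–d–a–h–b–i–c–e is a cycle in G, G is not acyclic. Forests are exactly the graphs of treewidth ≤ 1, so tw(G) ≥ 2. Hence tw(G) = 2 exactly.

2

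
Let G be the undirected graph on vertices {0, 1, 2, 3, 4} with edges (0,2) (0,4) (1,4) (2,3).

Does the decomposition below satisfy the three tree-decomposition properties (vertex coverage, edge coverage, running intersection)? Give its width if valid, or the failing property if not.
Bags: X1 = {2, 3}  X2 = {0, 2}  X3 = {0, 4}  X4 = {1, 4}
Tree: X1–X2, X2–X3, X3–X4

Yes; width 1.

Every vertex of G appears in some bag (union = {0, 1, 2, 3, 4}); every edge is covered by a bag; and for each vertex v the set of bags containing v is connected in the bag tree. The decomposition is therefore valid. The largest bag has 2 vertices, so the width is 1.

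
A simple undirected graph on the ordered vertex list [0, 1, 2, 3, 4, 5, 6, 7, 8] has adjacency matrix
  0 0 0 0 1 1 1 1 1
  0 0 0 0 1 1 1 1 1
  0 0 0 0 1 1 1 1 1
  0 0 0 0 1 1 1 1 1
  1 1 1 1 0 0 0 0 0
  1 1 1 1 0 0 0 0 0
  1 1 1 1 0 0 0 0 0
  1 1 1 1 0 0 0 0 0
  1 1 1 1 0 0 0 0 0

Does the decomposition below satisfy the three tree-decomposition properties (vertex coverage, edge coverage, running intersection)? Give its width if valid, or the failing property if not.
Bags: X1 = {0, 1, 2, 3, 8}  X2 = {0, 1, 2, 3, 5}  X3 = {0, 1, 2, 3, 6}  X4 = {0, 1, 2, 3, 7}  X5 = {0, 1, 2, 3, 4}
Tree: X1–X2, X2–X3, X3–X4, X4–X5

Yes; width 4.

Every vertex of G appears in some bag (union = {0, 1, 2, 3, 4, 5, 6, 7, 8}); every edge is covered by a bag; and for each vertex v the set of bags containing v is connected in the bag tree. The decomposition is therefore valid. The largest bag has 5 vertices, so the width is 4.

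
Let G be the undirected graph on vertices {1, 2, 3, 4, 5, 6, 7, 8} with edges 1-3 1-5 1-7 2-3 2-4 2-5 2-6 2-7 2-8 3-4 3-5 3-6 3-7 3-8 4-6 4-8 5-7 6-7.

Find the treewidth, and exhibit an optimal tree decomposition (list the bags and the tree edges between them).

Every bag has size at most 4, so the width is 4 − 1 = 3 and tw(G) ≤ 3. For the lower bound, the 4 vertices {1, 3, 5, 7} are pairwise adjacent, and any tree decomposition puts a clique entirely inside one bag — forcing width ≥ 3. The upper and lower bounds meet at 3, so that is the treewidth.

Treewidth 3.
One such decomposition:
Bags: B1 = {2, 3, 6, 7}  B2 = {2, 3, 5, 7}  B3 = {2, 3, 4, 6}  B4 = {2, 3, 4, 8}  B5 = {1, 3, 5, 7}
Tree: B1–B2, B1–B3, B3–B4, B2–B5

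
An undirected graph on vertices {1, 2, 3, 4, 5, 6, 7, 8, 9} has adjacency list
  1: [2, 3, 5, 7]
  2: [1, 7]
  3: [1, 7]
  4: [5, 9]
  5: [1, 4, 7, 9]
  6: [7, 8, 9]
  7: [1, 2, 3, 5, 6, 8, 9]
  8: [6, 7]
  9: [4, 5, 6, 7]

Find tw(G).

A width-2 tree decomposition is:
Bags: B1 = {6, 7, 9}  B2 = {5, 7, 9}  B3 = {1, 5, 7}  B4 = {1, 3, 7}  B5 = {4, 5, 9}  B6 = {1, 2, 7}  B7 = {6, 7, 8}
Tree: B1–B2, B2–B3, B3–B4, B2–B5, B3–B6, B1–B7
Every bag has size at most 3, so the width is 3 − 1 = 2 and tw(G) ≤ 2. For the lower bound, the 3 vertices {4, 5, 9} are pairwise adjacent, and any tree decomposition puts a clique entirely inside one bag — forcing width ≥ 2. Hence tw(G) = 2 exactly.

2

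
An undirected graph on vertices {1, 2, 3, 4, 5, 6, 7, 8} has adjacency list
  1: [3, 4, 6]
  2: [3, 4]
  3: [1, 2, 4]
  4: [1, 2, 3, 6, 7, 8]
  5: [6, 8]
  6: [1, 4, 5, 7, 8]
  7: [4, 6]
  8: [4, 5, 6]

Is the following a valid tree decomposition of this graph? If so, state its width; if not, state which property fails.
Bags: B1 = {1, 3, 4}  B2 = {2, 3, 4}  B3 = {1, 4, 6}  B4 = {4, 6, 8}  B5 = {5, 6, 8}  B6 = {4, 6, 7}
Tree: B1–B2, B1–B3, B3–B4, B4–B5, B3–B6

Yes; width 2.

Checking the three conditions: (i) the bags cover all of {1, 2, 3, 4, 5, 6, 7, 8}; (ii) for each edge, some bag contains both endpoints; (iii) the bags containing any fixed vertex form a subtree. All hold, so the decomposition is valid with width 3 − 1 = 2.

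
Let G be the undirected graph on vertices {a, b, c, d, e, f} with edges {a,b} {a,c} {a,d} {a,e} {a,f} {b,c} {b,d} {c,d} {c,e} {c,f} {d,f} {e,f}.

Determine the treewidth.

A width-3 tree decomposition is:
Bags: B1 = {a, c, d, f}  B2 = {a, b, c, d}  B3 = {a, c, e, f}
Tree: B1–B2, B1–B3
The largest bag has 4 vertices, giving width 3; this decomposition certifies tw(G) ≤ 3. Conversely, {a, c, d, f} is a clique of size 4, and the vertices of any clique must share a bag in every tree decomposition; so some bag has ≥ 4 vertices and tw(G) ≥ 3. Combining the bounds, tw(G) = 3.

3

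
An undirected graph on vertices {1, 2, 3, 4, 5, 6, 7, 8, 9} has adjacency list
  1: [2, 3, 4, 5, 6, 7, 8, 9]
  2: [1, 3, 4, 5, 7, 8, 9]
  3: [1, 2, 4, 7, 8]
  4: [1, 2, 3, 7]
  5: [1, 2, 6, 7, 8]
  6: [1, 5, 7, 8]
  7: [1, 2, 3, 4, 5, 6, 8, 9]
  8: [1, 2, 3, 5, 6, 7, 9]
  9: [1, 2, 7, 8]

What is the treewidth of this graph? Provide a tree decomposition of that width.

Treewidth 4.
Bags: B1 = {1, 2, 5, 7, 8}  B2 = {1, 2, 3, 7, 8}  B3 = {1, 2, 7, 8, 9}  B4 = {1, 5, 6, 7, 8}  B5 = {1, 2, 3, 4, 7}
Tree: B1–B2, B2–B3, B1–B4, B2–B5

Every bag has size at most 5, so the width is 5 − 1 = 4 and tw(G) ≤ 4. Conversely, {1, 2, 7, 8, 9} is a clique of size 5, and the vertices of any clique must share a bag in every tree decomposition; so some bag has ≥ 5 vertices and tw(G) ≥ 4. Hence tw(G) = 4 exactly.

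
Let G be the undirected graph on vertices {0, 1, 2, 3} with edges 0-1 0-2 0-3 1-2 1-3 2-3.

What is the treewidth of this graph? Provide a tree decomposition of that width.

Treewidth 3.
One optimal decomposition is:
Bags: B1 = {0, 1, 2, 3}
Tree: (single bag)

With just one bag of size 4, the width is 4 − 1 = 3, so tw(G) ≤ 3. On the other hand G contains the 4-clique {0, 1, 2, 3}. A clique must lie in a single bag of any decomposition, so no decomposition can have width below 3. Therefore the treewidth is 3.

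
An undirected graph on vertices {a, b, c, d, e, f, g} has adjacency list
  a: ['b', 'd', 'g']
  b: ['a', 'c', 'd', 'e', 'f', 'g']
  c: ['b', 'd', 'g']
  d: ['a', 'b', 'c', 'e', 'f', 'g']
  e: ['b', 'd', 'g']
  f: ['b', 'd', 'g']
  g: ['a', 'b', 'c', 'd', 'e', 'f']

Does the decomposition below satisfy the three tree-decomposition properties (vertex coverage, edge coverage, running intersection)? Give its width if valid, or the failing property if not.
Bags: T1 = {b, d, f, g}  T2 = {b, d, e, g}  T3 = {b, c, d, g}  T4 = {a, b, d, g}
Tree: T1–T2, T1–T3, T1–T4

Yes; width 3.

Every vertex of G appears in some bag (union = {a, b, c, d, e, f, g}); every edge is covered by a bag; and for each vertex v the set of bags containing v is connected in the bag tree. The decomposition is therefore valid. The largest bag has 4 vertices, so the width is 3.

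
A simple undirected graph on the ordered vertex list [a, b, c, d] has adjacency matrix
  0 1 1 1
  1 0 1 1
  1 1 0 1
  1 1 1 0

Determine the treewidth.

3

A width-3 tree decomposition is:
Bags: B1 = {a, b, c, d}
Tree: (single bag)
A single bag containing all 4 vertices is trivially a valid decomposition of width 3. Conversely, {a, b, c, d} is a clique of size 4, and the vertices of any clique must share a bag in every tree decomposition; so some bag has ≥ 4 vertices and tw(G) ≥ 3. The upper and lower bounds meet at 3, so that is the treewidth.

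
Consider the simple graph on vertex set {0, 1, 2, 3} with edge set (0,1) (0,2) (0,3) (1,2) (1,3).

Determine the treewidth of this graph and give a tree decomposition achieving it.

Treewidth 2.
One optimal decomposition is:
Bags: B1 = {0, 1, 2}  B2 = {0, 1, 3}
Tree: B1–B2

The largest bag has 3 vertices, giving width 2; this decomposition certifies tw(G) ≤ 2. For the lower bound, the 3 vertices {0, 1, 2} are pairwise adjacent, and any tree decomposition puts a clique entirely inside one bag — forcing width ≥ 2. The upper and lower bounds meet at 2, so that is the treewidth.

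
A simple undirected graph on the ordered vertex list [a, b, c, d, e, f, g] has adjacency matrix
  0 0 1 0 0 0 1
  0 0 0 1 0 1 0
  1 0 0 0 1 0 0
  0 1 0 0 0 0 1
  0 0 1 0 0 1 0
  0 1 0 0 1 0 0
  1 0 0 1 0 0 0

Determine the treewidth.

2

A width-2 tree decomposition is:
Bags: B1 = {c, e, f}  B2 = {b, c, f}  B3 = {b, c, d}  B4 = {c, d, g}  B5 = {a, c, g}
Tree: B1–B2, B2–B3, B3–B4, B4–B5
The largest bag has 3 vertices, giving width 2; this decomposition certifies tw(G) ≤ 2. For the lower bound, G contains the cycle c–e–f–b–d–g–a–c, so G is not a forest; only forests have treewidth ≤ 1, hence tw(G) ≥ 2. The upper and lower bounds meet at 2, so that is the treewidth.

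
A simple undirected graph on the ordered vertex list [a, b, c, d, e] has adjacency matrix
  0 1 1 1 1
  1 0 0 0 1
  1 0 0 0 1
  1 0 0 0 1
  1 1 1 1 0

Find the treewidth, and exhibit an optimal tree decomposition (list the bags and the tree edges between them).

Every bag has size at most 3, so the width is 3 − 1 = 2 and tw(G) ≤ 2. Conversely, {a, d, e} is a clique of size 3, and the vertices of any clique must share a bag in every tree decomposition; so some bag has ≥ 3 vertices and tw(G) ≥ 2. Hence tw(G) = 2 exactly.

Treewidth 2.
Bags: B1 = {a, b, e}  B2 = {a, d, e}  B3 = {a, c, e}
Tree: B1–B2, B1–B3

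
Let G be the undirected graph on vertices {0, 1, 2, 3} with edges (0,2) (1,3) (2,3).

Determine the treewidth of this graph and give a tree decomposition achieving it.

Treewidth 1.
One such decomposition:
Bags: B1 = {1, 3}  B2 = {2, 3}  B3 = {0, 2}
Tree: B1–B2, B2–B3

Every bag has size at most 2, so the width is 2 − 1 = 1 and tw(G) ≤ 1. Since G has at least one edge (e.g. 1–3), it is not an edgeless graph, so tw(G) ≥ 1. Therefore the treewidth is 1.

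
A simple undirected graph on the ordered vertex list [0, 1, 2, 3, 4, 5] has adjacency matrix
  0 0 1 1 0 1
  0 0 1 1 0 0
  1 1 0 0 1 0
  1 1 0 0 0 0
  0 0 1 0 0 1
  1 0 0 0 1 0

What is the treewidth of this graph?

2

A width-2 tree decomposition is:
Bags: B1 = {0, 1, 3}  B2 = {0, 1, 2}  B3 = {0, 2, 5}  B4 = {2, 4, 5}
Tree: B1–B2, B2–B3, B3–B4
Every bag has size at most 3, so the width is 3 − 1 = 2 and tw(G) ≤ 2. The edges 3–1–2–0–3 form a cycle, so G is not a tree and its treewidth is at least 2. Hence tw(G) = 2 exactly.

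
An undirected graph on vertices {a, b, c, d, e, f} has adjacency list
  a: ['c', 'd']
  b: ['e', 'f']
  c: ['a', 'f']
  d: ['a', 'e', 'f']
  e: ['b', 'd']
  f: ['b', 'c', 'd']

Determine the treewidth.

2

A width-2 tree decomposition is:
Bags: B1 = {b, d, e}  B2 = {b, d, f}  B3 = {a, d, f}  B4 = {a, c, f}
Tree: B1–B2, B2–B3, B3–B4
Each bag holds 3 vertices, so the decomposition has width 2, which upper-bounds the treewidth. For the lower bound, G contains the cycle e–b–f–d–e, so G is not a forest; only forests have treewidth ≤ 1, hence tw(G) ≥ 2. Combining the bounds, tw(G) = 2.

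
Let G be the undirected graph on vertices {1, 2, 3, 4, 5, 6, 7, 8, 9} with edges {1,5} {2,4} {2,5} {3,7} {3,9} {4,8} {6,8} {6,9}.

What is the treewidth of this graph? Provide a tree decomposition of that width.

The largest bag has 2 vertices, giving width 1; this decomposition certifies tw(G) ≤ 1. G has an edge, so its treewidth is at least 1. The upper and lower bounds meet at 1, so that is the treewidth.

Treewidth 1.
One such decomposition:
Bags: B1 = {3, 7}  B2 = {3, 9}  B3 = {6, 9}  B4 = {6, 8}  B5 = {4, 8}  B6 = {2, 4}  B7 = {2, 5}  B8 = {1, 5}
Tree: B1–B2, B2–B3, B3–B4, B4–B5, B5–B6, B6–B7, B7–B8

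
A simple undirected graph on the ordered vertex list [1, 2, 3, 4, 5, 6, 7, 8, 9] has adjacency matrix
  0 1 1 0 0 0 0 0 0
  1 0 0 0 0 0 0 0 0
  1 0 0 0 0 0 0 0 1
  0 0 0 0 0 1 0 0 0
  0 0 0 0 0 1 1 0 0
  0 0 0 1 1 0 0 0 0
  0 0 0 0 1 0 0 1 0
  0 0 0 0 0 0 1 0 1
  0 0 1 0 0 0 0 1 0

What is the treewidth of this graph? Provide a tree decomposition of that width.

Treewidth 1.
One such decomposition:
Bags: B1 = {4, 6}  B2 = {5, 6}  B3 = {5, 7}  B4 = {7, 8}  B5 = {8, 9}  B6 = {3, 9}  B7 = {1, 3}  B8 = {1, 2}
Tree: B1–B2, B2–B3, B3–B4, B4–B5, B5–B6, B6–B7, B7–B8

Each bag holds 2 vertices, so the decomposition has width 1, which upper-bounds the treewidth. Any graph with an edge has treewidth ≥ 1, and G has the edge 4–6. The upper and lower bounds meet at 1, so that is the treewidth.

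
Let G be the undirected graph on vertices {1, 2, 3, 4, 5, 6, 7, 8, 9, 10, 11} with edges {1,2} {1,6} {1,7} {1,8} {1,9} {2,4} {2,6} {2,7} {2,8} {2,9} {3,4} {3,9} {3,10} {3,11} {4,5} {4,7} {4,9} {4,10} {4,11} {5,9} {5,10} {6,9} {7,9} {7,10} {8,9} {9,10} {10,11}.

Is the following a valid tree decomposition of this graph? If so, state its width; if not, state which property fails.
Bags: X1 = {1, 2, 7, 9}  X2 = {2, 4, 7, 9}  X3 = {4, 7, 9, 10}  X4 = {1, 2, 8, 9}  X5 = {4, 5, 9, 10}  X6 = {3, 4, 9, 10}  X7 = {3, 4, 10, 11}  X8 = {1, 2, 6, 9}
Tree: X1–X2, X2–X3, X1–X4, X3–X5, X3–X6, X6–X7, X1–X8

Checking the three conditions: (i) the bags cover all of {1, 2, 3, 4, 5, 6, 7, 8, 9, 10, 11}; (ii) for each edge, some bag contains both endpoints; (iii) the bags containing any fixed vertex form a subtree. All hold, so the decomposition is valid with width 4 − 1 = 3.

Yes; width 3.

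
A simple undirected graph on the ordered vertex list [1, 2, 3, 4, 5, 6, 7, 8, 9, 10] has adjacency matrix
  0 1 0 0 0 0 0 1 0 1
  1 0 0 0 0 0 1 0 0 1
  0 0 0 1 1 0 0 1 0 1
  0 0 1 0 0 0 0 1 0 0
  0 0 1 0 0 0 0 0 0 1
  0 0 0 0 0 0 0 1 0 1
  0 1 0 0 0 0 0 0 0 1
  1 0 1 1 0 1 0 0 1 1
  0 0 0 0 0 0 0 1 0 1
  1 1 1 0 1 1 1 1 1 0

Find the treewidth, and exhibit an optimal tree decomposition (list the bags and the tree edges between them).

Treewidth 2.
Bags: B1 = {8, 9, 10}  B2 = {1, 8, 10}  B3 = {6, 8, 10}  B4 = {1, 2, 10}  B5 = {3, 8, 10}  B6 = {3, 5, 10}  B7 = {3, 4, 8}  B8 = {2, 7, 10}
Tree: B1–B2, B1–B3, B2–B4, B2–B5, B5–B6, B5–B7, B4–B8

The largest bag has 3 vertices, giving width 2; this decomposition certifies tw(G) ≤ 2. For the lower bound, the 3 vertices {1, 8, 10} are pairwise adjacent, and any tree decomposition puts a clique entirely inside one bag — forcing width ≥ 2. Therefore the treewidth is 2.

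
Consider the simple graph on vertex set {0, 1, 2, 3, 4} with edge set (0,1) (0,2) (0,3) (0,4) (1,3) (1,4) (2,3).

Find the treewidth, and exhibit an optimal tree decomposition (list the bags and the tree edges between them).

Treewidth 2.
Bags: B1 = {0, 1, 3}  B2 = {0, 2, 3}  B3 = {0, 1, 4}
Tree: B1–B2, B1–B3

Each bag holds 3 vertices, so the decomposition has width 2, which upper-bounds the treewidth. Conversely, {0, 1, 3} is a clique of size 3, and the vertices of any clique must share a bag in every tree decomposition; so some bag has ≥ 3 vertices and tw(G) ≥ 2. Therefore the treewidth is 2.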